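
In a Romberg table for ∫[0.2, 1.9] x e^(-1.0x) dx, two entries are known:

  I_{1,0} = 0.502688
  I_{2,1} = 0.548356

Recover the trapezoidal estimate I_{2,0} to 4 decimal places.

0.5369

From I_{2,1} = (4·I_{2,0} − I_{1,0})/3, solve for I_{2,0}:
4·I_{2,0} = 3·0.548356 + 0.502688 = 2.147756
I_{2,0} = 0.536939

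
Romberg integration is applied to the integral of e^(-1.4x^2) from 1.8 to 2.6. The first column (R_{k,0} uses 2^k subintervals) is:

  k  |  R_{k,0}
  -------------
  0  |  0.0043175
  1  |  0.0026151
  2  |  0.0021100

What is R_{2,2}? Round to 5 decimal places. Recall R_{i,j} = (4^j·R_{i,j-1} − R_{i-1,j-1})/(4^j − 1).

R_{1,1} = (4·0.0026151 − 0.0043175) / 3 = 0.0020476
R_{2,1} = (4·0.0021100 − 0.0026151) / 3 = 0.0019416
R_{2,2} = (16·0.0019416 − 0.0020476) / 15 = 0.0019345

0.00193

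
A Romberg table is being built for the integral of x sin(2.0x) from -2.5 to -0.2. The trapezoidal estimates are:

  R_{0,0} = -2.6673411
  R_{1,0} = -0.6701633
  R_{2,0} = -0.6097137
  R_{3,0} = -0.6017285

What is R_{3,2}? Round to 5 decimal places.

-0.59970

Richardson extrapolation on the trapezoidal column (denominator 4−1=3):
R_{2,1} = -0.6097137 + (-0.6097137 − (-0.6701633))/3 = -0.5895638
R_{3,1} = -0.6017285 + (-0.6017285 − (-0.6097137))/3 = -0.5990668
R_{3,2} = -0.5990668 + (-0.5990668 − (-0.5895638))/15 = -0.5997003
(Column j=1 coincides with Simpson's rule on the same nodes.)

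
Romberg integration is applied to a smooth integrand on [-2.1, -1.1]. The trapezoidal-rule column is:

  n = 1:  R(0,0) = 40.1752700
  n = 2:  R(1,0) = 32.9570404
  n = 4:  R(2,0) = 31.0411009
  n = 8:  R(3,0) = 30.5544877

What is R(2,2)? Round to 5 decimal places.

30.39255

Richardson extrapolation on the trapezoidal column (denominator 4−1=3):
R(1,1) = (4·32.9570404 − 40.1752700) / 3 = 30.5509639
R(2,1) = (4·31.0411009 − 32.9570404) / 3 = 30.4024544
R(2,2) = 30.4024544 + (30.4024544 − 30.5509639)/15 = 30.3925538
(Column j=1 coincides with Simpson's rule on the same nodes.)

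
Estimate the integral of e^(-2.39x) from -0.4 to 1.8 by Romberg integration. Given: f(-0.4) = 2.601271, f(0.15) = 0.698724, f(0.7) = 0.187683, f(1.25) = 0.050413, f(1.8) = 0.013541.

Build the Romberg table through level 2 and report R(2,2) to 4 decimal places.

1.0885

R(0,0) (trapezoid, 1 panel, h=2.2000): 2.876293
R(1,0) (trapezoid, 2 panels, h=1.1000): 1.644598
R(2,0) (trapezoid, 4 panels, h=0.5500): 1.234324
R(1,1) = 1.644598 + (1.644598 − 2.876293)/3 = 1.234033
R(2,1) = 1.234324 + (1.234324 − 1.644598)/3 = 1.097566
R(2,2) = 1.097566 + (1.097566 − 1.234033)/15 = 1.088468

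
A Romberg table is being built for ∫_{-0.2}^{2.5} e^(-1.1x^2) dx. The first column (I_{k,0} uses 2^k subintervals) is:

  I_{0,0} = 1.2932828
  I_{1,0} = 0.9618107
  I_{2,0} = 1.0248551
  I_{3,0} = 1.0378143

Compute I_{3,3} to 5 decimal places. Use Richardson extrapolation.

1.04162

I_{1,1} = 0.9618107 + (0.9618107 − 1.2932828)/3 = 0.8513200
I_{2,1} = (4·1.0248551 − 0.9618107) / 3 = 1.0458699
I_{3,1} = 1.0378143 + (1.0378143 − 1.0248551)/3 = 1.0421340
I_{2,2} = 1.0458699 + (1.0458699 − 0.8513200)/15 = 1.0588399
I_{3,2} = (16·1.0421340 − 1.0458699) / 15 = 1.0418849
I_{3,3} = (64·1.0418849 − 1.0588399) / 63 = 1.0416158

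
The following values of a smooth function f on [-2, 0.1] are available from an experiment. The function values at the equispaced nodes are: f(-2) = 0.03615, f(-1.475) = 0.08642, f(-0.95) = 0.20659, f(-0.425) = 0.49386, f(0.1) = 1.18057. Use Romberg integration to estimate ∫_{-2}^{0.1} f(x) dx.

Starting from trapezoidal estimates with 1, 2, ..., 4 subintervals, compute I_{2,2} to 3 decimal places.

0.690

I_{0,0} (trapezoid, 1 panel, h=2.1000): 1.27756
I_{1,0} (trapezoid, 2 panels, h=1.0500): 0.85570
I_{2,0} (trapezoid, 4 panels, h=0.5250): 0.73250
I_{1,1} = 0.85570 + (0.85570 − 1.27756)/3 = 0.71508
I_{2,1} = 0.73250 + (0.73250 − 0.85570)/3 = 0.69143
I_{2,2} = 0.69143 + (0.69143 − 0.71508)/15 = 0.68985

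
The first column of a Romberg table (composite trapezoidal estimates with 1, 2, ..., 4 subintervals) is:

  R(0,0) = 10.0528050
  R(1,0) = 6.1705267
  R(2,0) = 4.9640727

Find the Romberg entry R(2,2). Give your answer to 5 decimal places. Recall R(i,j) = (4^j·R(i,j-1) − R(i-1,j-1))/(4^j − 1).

4.54095

Richardson extrapolation on the trapezoidal column (denominator 4−1=3):
R(1,1) = (4·6.1705267 − 10.0528050) / 3 = 4.8764339
R(2,1) = (4·4.9640727 − 6.1705267) / 3 = 4.5619214
R(2,2) = (16·4.5619214 − 4.8764339) / 15 = 4.5409539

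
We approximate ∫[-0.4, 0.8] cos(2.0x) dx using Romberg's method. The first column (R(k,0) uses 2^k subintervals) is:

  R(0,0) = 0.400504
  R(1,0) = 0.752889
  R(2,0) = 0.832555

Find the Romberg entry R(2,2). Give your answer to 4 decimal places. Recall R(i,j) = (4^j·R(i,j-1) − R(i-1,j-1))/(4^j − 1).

R(1,1) = 0.752889 + (0.752889 − 0.400504)/3 = 0.870351
R(2,1) = 0.832555 + (0.832555 − 0.752889)/3 = 0.859110
R(2,2) = (16·0.859110 − 0.870351) / 15 = 0.858361

0.8584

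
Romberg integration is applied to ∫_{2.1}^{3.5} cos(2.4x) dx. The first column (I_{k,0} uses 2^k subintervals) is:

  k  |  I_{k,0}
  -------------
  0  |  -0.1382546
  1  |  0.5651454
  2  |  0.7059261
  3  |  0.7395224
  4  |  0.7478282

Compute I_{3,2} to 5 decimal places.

0.75058

Richardson extrapolation on the trapezoidal column (denominator 4−1=3):
I_{2,1} = 0.7059261 + (0.7059261 − 0.5651454)/3 = 0.7528530
I_{3,1} = (4·0.7395224 − 0.7059261) / 3 = 0.7507212
I_{3,2} = (16·0.7507212 − 0.7528530) / 15 = 0.7505791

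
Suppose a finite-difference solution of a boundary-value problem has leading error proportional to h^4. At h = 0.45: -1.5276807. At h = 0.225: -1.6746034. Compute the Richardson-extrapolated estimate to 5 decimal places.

-1.68440

Extrapolated value = (16·A(h/2) − A(h)) / (16 − 1)
= (16·(-1.6746034) − (-1.5276807)) / 15
= -25.2659737 / 15 = -1.6843982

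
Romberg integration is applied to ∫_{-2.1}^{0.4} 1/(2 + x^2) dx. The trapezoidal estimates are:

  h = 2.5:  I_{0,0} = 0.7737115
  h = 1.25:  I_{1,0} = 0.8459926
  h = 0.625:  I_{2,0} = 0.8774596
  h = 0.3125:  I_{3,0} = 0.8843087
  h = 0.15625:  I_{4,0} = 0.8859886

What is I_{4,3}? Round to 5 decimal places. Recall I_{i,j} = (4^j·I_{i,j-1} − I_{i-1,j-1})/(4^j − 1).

0.88655

Richardson extrapolation on the trapezoidal column (denominator 4−1=3):
I_{2,1} = 0.8774596 + (0.8774596 − 0.8459926)/3 = 0.8879486
I_{3,1} = (4·0.8843087 − 0.8774596) / 3 = 0.8865917
I_{4,1} = (4·0.8859886 − 0.8843087) / 3 = 0.8865486
I_{3,2} = (16·0.8865917 − 0.8879486) / 15 = 0.8865012
I_{4,2} = 0.8865486 + (0.8865486 − 0.8865917)/15 = 0.8865457
I_{4,3} = (64·0.8865457 − 0.8865012) / 63 = 0.8865464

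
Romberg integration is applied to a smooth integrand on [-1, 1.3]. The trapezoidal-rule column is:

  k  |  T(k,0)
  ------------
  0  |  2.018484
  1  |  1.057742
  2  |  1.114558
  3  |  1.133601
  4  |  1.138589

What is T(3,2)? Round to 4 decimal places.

Richardson extrapolation on the trapezoidal column (denominator 4−1=3):
T(2,1) = (4·1.114558 − 1.057742) / 3 = 1.133497
T(3,1) = 1.133601 + (1.133601 − 1.114558)/3 = 1.139949
T(3,2) = (16·1.139949 − 1.133497) / 15 = 1.140379

1.1404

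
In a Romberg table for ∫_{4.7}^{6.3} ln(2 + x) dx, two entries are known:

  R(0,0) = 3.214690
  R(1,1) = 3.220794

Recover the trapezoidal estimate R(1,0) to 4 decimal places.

From R(1,1) = (4·R(1,0) − R(0,0))/3, solve for R(1,0):
4·R(1,0) = 3·3.220794 + 3.214690 = 12.877072
R(1,0) = 3.219268

3.2193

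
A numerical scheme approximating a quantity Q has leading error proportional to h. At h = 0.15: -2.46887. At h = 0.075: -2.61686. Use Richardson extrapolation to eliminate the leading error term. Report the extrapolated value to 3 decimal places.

-2.765

Extrapolated value = (2·A(h/2) − A(h)) / (2 − 1)
= (2·(-2.61686) − (-2.46887)) / 1
= -2.76485 / 1 = -2.76485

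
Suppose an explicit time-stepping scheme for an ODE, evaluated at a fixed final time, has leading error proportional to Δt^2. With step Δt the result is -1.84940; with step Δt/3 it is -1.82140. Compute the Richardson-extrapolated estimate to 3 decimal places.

The leading error scales as Δt^2; refining by a factor of 3 reduces it by 3^2 = 9.
Extrapolated value = (9·A(Δt/3) − A(Δt)) / (9 − 1)
= (9·(-1.82140) − (-1.84940)) / 8
= -14.54320 / 8 = -1.81790

-1.818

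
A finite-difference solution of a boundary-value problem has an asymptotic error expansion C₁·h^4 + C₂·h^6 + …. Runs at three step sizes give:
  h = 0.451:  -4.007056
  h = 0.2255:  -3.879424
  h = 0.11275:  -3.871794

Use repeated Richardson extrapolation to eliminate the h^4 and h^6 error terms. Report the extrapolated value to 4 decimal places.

First eliminate the h^4 term (factor 2^4 = 16):
  B₁ = (16·(-3.879424) − (-4.007056))/15 = -3.870915
  B₂ = (16·(-3.871794) − (-3.879424))/15 = -3.871285
Then eliminate the h^6 term (factor 2^6 = 64):
  (64·(-3.871285) − (-3.870915))/63 = -3.871291

-3.8713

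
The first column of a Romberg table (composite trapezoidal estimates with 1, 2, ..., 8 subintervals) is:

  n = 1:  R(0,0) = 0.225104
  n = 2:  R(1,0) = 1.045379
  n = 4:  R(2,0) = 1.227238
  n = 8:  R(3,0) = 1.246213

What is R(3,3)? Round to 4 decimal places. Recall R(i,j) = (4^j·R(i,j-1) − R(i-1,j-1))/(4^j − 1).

Richardson extrapolation on the trapezoidal column (denominator 4−1=3):
R(1,1) = (4·1.045379 − 0.225104) / 3 = 1.318804
R(2,1) = (4·1.227238 − 1.045379) / 3 = 1.287858
R(3,1) = 1.246213 + (1.246213 − 1.227238)/3 = 1.252538
R(2,2) = 1.287858 + (1.287858 − 1.318804)/15 = 1.285795
R(3,2) = 1.252538 + (1.252538 − 1.287858)/15 = 1.250183
R(3,3) = (64·1.250183 − 1.285795) / 63 = 1.249618

1.2496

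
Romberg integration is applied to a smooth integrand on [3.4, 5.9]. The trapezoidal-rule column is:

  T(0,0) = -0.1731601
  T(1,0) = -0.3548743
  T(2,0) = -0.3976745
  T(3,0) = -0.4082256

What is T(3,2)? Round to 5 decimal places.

-0.41173

Richardson extrapolation on the trapezoidal column (denominator 4−1=3):
T(2,1) = -0.3976745 + (-0.3976745 − (-0.3548743))/3 = -0.4119412
T(3,1) = -0.4082256 + (-0.4082256 − (-0.3976745))/3 = -0.4117426
T(3,2) = -0.4117426 + (-0.4117426 − (-0.4119412))/15 = -0.4117294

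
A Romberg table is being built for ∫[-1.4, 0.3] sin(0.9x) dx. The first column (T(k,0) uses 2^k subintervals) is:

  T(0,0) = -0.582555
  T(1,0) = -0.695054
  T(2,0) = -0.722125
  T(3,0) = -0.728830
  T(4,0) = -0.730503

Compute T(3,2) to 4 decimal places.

-0.7311

T(2,1) = -0.722125 + (-0.722125 − (-0.695054))/3 = -0.731149
T(3,1) = -0.728830 + (-0.728830 − (-0.722125))/3 = -0.731065
T(3,2) = -0.731065 + (-0.731065 − (-0.731149))/15 = -0.731059
(Column j=1 coincides with Simpson's rule on the same nodes.)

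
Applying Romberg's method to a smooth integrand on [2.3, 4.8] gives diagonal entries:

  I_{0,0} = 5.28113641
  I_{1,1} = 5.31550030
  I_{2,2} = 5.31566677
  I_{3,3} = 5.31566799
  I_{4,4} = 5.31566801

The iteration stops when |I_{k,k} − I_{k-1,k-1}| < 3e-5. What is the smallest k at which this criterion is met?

|I_{1,1} − I_{0,0}| = 0.03436389 ≥ 3e-5
|I_{2,2} − I_{1,1}| = 0.00016647 ≥ 3e-5
|I_{3,3} − I_{2,2}| = 0.00000122 < 3e-5

k = 3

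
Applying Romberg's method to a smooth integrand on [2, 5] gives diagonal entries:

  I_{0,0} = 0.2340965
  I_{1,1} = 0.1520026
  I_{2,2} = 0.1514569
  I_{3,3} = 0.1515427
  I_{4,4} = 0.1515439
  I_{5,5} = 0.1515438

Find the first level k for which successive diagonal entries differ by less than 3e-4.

k = 3

|I_{1,1} − I_{0,0}| = 0.0820939 ≥ 3e-4
|I_{2,2} − I_{1,1}| = 0.0005457 ≥ 3e-4
|I_{3,3} − I_{2,2}| = 0.0000858 < 3e-4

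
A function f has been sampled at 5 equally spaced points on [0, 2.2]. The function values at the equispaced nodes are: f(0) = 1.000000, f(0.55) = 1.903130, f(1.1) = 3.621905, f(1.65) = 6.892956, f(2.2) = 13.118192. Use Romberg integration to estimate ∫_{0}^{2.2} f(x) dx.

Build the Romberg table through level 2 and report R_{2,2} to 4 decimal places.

R_{0,0} (trapezoid, 1 panel, h=2.2000): 15.530011
R_{1,0} (trapezoid, 2 panels, h=1.1000): 11.749101
R_{2,0} (trapezoid, 4 panels, h=0.5500): 10.712398
R_{1,1} = 11.749101 + (11.749101 − 15.530011)/3 = 10.488798
R_{2,1} = 10.712398 + (10.712398 − 11.749101)/3 = 10.366830
R_{2,2} = 10.366830 + (10.366830 − 10.488798)/15 = 10.358699

10.3587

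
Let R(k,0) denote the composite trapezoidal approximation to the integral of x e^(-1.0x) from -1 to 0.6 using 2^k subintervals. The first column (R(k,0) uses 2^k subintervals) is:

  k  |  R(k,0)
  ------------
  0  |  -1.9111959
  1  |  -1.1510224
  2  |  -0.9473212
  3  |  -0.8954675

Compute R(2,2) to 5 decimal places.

-0.87821

Richardson extrapolation on the trapezoidal column (denominator 4−1=3):
R(1,1) = -1.1510224 + (-1.1510224 − (-1.9111959))/3 = -0.8976312
R(2,1) = (4·(-0.9473212) − (-1.1510224)) / 3 = -0.8794208
R(2,2) = (16·(-0.8794208) − (-0.8976312)) / 15 = -0.8782068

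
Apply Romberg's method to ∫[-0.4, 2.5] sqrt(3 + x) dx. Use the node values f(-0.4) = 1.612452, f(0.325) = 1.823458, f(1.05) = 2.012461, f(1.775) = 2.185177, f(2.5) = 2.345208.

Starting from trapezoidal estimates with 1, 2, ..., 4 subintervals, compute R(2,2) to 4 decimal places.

R(0,0) (trapezoid, 1 panel, h=2.9000): 5.738607
R(1,0) (trapezoid, 2 panels, h=1.4500): 5.787372
R(2,0) (trapezoid, 4 panels, h=0.7250): 5.799946
R(1,1) = 5.787372 + (5.787372 − 5.738607)/3 = 5.803627
R(2,1) = 5.799946 + (5.799946 − 5.787372)/3 = 5.804137
R(2,2) = 5.804137 + (5.804137 − 5.803627)/15 = 5.804171

5.8042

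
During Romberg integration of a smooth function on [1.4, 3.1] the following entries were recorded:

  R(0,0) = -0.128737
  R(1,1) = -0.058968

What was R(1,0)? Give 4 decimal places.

-0.0764

From R(1,1) = (4·R(1,0) − R(0,0))/3, solve for R(1,0):
4·R(1,0) = 3·(-0.058968) + (-0.128737) = -0.305641
R(1,0) = -0.076410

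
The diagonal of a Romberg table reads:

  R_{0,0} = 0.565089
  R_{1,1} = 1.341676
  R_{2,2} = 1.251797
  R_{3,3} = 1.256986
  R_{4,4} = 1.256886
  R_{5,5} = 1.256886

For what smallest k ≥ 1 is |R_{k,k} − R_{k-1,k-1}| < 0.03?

k = 3

|R_{1,1} − R_{0,0}| = 0.776587 ≥ 0.03
|R_{2,2} − R_{1,1}| = 0.089879 ≥ 0.03
|R_{3,3} − R_{2,2}| = 0.005189 < 0.03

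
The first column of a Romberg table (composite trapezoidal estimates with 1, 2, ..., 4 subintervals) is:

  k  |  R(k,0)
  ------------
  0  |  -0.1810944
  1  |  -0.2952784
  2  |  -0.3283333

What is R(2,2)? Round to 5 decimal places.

Richardson extrapolation on the trapezoidal column (denominator 4−1=3):
R(1,1) = -0.2952784 + (-0.2952784 − (-0.1810944))/3 = -0.3333397
R(2,1) = (4·(-0.3283333) − (-0.2952784)) / 3 = -0.3393516
R(2,2) = -0.3393516 + (-0.3393516 − (-0.3333397))/15 = -0.3397524

-0.33975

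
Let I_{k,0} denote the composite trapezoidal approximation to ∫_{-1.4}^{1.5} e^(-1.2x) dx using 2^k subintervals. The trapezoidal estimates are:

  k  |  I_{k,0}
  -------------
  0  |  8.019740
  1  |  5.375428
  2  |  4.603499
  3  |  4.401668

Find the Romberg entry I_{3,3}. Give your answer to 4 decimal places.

I_{1,1} = 5.375428 + (5.375428 − 8.019740)/3 = 4.493991
I_{2,1} = (4·4.603499 − 5.375428) / 3 = 4.346189
I_{3,1} = 4.401668 + (4.401668 − 4.603499)/3 = 4.334391
I_{2,2} = (16·4.346189 − 4.493991) / 15 = 4.336336
I_{3,2} = (16·4.334391 − 4.346189) / 15 = 4.333604
I_{3,3} = (64·4.333604 − 4.336336) / 63 = 4.333561
(Column j=1 coincides with Simpson's rule on the same nodes.)

4.3336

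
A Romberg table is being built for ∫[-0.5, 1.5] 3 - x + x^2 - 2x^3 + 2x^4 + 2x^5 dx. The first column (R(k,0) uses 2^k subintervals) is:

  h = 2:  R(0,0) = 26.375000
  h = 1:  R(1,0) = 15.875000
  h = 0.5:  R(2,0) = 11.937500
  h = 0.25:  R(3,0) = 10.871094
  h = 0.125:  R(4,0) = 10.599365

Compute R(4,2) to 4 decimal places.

10.5083

R(3,1) = (4·10.871094 − 11.937500) / 3 = 10.515625
R(4,1) = (4·10.599365 − 10.871094) / 3 = 10.508789
R(4,2) = 10.508789 + (10.508789 − 10.515625)/15 = 10.508333
(Column j=1 coincides with Simpson's rule on the same nodes.)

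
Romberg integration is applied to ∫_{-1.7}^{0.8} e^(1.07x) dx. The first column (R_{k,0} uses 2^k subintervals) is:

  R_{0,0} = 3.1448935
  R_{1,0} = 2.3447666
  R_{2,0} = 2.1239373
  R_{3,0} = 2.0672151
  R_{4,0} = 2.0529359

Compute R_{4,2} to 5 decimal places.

Richardson extrapolation on the trapezoidal column (denominator 4−1=3):
R_{3,1} = 2.0672151 + (2.0672151 − 2.1239373)/3 = 2.0483077
R_{4,1} = (4·2.0529359 − 2.0672151) / 3 = 2.0481762
R_{4,2} = 2.0481762 + (2.0481762 − 2.0483077)/15 = 2.0481674

2.04817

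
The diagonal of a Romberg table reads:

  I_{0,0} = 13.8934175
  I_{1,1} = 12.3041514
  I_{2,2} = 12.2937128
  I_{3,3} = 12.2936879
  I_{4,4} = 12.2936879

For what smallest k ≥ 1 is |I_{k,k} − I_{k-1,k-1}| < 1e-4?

k = 3

|I_{1,1} − I_{0,0}| = 1.5892661 ≥ 1e-4
|I_{2,2} − I_{1,1}| = 0.0104386 ≥ 1e-4
|I_{3,3} − I_{2,2}| = 0.0000249 < 1e-4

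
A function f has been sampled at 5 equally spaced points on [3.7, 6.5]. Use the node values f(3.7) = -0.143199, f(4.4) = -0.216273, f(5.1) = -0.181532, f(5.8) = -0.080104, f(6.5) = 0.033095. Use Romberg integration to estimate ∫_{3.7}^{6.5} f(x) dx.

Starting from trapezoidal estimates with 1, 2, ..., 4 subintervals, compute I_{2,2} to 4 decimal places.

-0.3868

I_{0,0} (trapezoid, 1 panel, h=2.8000): -0.154146
I_{1,0} (trapezoid, 2 panels, h=1.4000): -0.331218
I_{2,0} (trapezoid, 4 panels, h=0.7000): -0.373073
I_{1,1} = -0.331218 + (-0.331218 − (-0.154146))/3 = -0.390242
I_{2,1} = -0.373073 + (-0.373073 − (-0.331218))/3 = -0.387025
I_{2,2} = -0.387025 + (-0.387025 − (-0.390242))/15 = -0.386811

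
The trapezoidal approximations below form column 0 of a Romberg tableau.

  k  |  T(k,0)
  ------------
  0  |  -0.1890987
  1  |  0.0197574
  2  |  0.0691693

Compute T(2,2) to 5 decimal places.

0.08539

Richardson extrapolation on the trapezoidal column (denominator 4−1=3):
T(1,1) = (4·0.0197574 − (-0.1890987)) / 3 = 0.0893761
T(2,1) = (4·0.0691693 − 0.0197574) / 3 = 0.0856399
T(2,2) = (16·0.0856399 − 0.0893761) / 15 = 0.0853908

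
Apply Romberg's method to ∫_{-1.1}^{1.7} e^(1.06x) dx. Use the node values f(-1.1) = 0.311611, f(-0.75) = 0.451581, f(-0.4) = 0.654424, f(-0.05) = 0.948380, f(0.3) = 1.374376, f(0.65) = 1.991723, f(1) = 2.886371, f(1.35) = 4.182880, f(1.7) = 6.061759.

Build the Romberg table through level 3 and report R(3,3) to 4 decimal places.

5.4247

R(0,0) (trapezoid, 1 panel, h=2.8000): 8.922718
R(1,0) (trapezoid, 2 panels, h=1.4000): 6.385485
R(2,0) (trapezoid, 4 panels, h=0.7000): 5.671299
R(3,0) (trapezoid, 8 panels, h=0.3500): 5.486747
R(1,1) = 6.385485 + (6.385485 − 8.922718)/3 = 5.539741
R(2,1) = 5.671299 + (5.671299 − 6.385485)/3 = 5.433237
R(3,1) = 5.486747 + (5.486747 − 5.671299)/3 = 5.425230
R(2,2) = 5.433237 + (5.433237 − 5.539741)/15 = 5.426137
R(3,2) = 5.425230 + (5.425230 − 5.433237)/15 = 5.424696
R(3,3) = 5.424696 + (5.424696 − 5.426137)/63 = 5.424673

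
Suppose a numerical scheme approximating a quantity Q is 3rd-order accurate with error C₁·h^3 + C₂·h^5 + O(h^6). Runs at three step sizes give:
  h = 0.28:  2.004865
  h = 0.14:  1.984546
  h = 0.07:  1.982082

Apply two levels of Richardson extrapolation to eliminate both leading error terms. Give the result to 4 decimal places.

1.9817

First eliminate the h^3 term (factor 2^3 = 8):
  B₁ = (8·1.984546 − 2.004865)/7 = 1.981643
  B₂ = (8·1.982082 − 1.984546)/7 = 1.981730
Then eliminate the h^5 term (factor 2^5 = 32):
  (32·1.981730 − 1.981643)/31 = 1.981733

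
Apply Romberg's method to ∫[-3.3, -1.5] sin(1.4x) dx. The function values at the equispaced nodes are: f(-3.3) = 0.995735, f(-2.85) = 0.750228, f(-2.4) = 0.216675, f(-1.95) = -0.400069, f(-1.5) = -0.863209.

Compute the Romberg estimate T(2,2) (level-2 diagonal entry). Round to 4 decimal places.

0.2947

T(0,0) (trapezoid, 1 panel, h=1.8000): 0.119273
T(1,0) (trapezoid, 2 panels, h=0.9000): 0.254644
T(2,0) (trapezoid, 4 panels, h=0.4500): 0.284894
T(1,1) = 0.254644 + (0.254644 − 0.119273)/3 = 0.299768
T(2,1) = 0.284894 + (0.284894 − 0.254644)/3 = 0.294977
T(2,2) = 0.294977 + (0.294977 − 0.299768)/15 = 0.294658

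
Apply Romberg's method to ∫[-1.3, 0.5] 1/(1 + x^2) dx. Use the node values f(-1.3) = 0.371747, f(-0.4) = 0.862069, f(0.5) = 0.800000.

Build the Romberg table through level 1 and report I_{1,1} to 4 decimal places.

1.3860

I_{0,0} (trapezoid, 1 panel, h=1.8000): 1.054572
I_{1,0} (trapezoid, 2 panels, h=0.9000): 1.303148
I_{1,1} = 1.303148 + (1.303148 − 1.054572)/3 = 1.386007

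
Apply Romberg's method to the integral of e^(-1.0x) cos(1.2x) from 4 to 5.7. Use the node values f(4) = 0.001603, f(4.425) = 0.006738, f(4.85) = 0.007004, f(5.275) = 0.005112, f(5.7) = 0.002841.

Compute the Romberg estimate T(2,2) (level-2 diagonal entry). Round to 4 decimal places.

T(0,0) (trapezoid, 1 panel, h=1.7000): 0.003777
T(1,0) (trapezoid, 2 panels, h=0.8500): 0.007842
T(2,0) (trapezoid, 4 panels, h=0.4250): 0.008957
T(1,1) = 0.007842 + (0.007842 − 0.003777)/3 = 0.009197
T(2,1) = 0.008957 + (0.008957 − 0.007842)/3 = 0.009329
T(2,2) = 0.009329 + (0.009329 − 0.009197)/15 = 0.009338

0.0093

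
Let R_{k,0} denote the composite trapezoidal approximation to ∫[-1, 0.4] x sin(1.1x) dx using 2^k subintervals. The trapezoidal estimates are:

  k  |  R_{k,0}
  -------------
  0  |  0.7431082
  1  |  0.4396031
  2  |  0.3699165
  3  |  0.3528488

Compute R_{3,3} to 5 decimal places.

0.34719

Richardson extrapolation on the trapezoidal column (denominator 4−1=3):
R_{1,1} = (4·0.4396031 − 0.7431082) / 3 = 0.3384347
R_{2,1} = 0.3699165 + (0.3699165 − 0.4396031)/3 = 0.3466876
R_{3,1} = (4·0.3528488 − 0.3699165) / 3 = 0.3471596
R_{2,2} = (16·0.3466876 − 0.3384347) / 15 = 0.3472378
R_{3,2} = (16·0.3471596 − 0.3466876) / 15 = 0.3471911
R_{3,3} = 0.3471911 + (0.3471911 − 0.3472378)/63 = 0.3471904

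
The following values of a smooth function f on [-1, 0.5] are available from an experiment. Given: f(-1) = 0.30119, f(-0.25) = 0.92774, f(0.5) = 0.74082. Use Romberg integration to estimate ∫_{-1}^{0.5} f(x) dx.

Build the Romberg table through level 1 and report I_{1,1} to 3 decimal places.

I_{0,0} (trapezoid, 1 panel, h=1.5000): 0.78151
I_{1,0} (trapezoid, 2 panels, h=0.7500): 1.08656
I_{1,1} = 1.08656 + (1.08656 − 0.78151)/3 = 1.18824

1.188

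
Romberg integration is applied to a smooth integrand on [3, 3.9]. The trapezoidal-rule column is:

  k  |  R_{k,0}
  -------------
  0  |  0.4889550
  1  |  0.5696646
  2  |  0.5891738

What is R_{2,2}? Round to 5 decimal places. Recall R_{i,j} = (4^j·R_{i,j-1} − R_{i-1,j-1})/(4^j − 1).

0.59562

Richardson extrapolation on the trapezoidal column (denominator 4−1=3):
R_{1,1} = (4·0.5696646 − 0.4889550) / 3 = 0.5965678
R_{2,1} = 0.5891738 + (0.5891738 − 0.5696646)/3 = 0.5956769
R_{2,2} = (16·0.5956769 − 0.5965678) / 15 = 0.5956175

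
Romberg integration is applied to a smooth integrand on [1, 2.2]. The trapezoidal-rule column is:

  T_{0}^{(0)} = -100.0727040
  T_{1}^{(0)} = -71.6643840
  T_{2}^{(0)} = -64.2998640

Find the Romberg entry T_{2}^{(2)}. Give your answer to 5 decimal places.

-61.82170

T_{1}^{(1)} = (4·(-71.6643840) − (-100.0727040)) / 3 = -62.1949440
T_{2}^{(1)} = (4·(-64.2998640) − (-71.6643840)) / 3 = -61.8450240
T_{2}^{(2)} = (16·(-61.8450240) − (-62.1949440)) / 15 = -61.8216960
(Column j=1 coincides with Simpson's rule on the same nodes.)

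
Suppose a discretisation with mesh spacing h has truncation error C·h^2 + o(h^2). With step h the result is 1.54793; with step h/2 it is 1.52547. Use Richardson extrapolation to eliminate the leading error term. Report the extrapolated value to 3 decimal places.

The leading error scales as h^2; refining by a factor of 2 reduces it by 2^2 = 4.
Extrapolated value = (4·A(h/2) − A(h)) / (4 − 1)
= (4·1.52547 − 1.54793) / 3
= 4.55395 / 3 = 1.51798

1.518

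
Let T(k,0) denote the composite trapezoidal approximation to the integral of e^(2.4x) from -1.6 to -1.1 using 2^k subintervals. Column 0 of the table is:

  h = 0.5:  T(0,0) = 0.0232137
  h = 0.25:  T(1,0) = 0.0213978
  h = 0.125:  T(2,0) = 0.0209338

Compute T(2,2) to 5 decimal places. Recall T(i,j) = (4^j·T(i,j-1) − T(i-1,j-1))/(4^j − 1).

Richardson extrapolation on the trapezoidal column (denominator 4−1=3):
T(1,1) = (4·0.0213978 − 0.0232137) / 3 = 0.0207925
T(2,1) = (4·0.0209338 − 0.0213978) / 3 = 0.0207791
T(2,2) = (16·0.0207791 − 0.0207925) / 15 = 0.0207782

0.02078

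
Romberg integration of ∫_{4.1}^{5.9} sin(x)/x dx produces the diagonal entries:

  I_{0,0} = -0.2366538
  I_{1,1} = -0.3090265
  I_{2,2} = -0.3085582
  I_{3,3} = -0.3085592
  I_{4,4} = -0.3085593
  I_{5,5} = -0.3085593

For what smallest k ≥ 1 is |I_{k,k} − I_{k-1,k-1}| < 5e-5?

k = 3

|I_{1,1} − I_{0,0}| = 0.0723727 ≥ 5e-5
|I_{2,2} − I_{1,1}| = 0.0004683 ≥ 5e-5
|I_{3,3} − I_{2,2}| = 0.0000010 < 5e-5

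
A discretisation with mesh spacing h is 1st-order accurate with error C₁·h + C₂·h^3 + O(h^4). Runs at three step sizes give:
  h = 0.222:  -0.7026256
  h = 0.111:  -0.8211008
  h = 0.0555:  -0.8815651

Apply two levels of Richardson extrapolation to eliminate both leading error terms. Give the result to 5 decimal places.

First eliminate the h term (factor 2^1 = 2):
  B₁ = (2·(-0.8211008) − (-0.7026256))/1 = -0.9395760
  B₂ = (2·(-0.8815651) − (-0.8211008))/1 = -0.9420294
Then eliminate the h^3 term (factor 2^3 = 8):
  (8·(-0.9420294) − (-0.9395760))/7 = -0.9423799

-0.94238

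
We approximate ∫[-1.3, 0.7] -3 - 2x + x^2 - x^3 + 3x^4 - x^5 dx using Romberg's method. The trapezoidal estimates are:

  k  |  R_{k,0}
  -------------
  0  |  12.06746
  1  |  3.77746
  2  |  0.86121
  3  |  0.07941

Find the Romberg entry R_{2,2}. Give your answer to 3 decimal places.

-0.186

R_{1,1} = (4·3.77746 − 12.06746) / 3 = 1.01413
R_{2,1} = 0.86121 + (0.86121 − 3.77746)/3 = -0.11087
R_{2,2} = -0.11087 + (-0.11087 − 1.01413)/15 = -0.18587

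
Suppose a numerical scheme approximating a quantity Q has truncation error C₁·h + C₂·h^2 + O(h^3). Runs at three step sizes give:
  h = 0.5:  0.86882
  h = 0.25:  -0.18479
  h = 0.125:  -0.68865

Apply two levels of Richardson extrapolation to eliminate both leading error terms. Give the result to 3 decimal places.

First eliminate the h term (factor 2^1 = 2):
  B₁ = (2·(-0.18479) − 0.86882)/1 = -1.23840
  B₂ = (2·(-0.68865) − (-0.18479))/1 = -1.19251
Then eliminate the h^2 term (factor 2^2 = 4):
  (4·(-1.19251) − (-1.23840))/3 = -1.17721

-1.177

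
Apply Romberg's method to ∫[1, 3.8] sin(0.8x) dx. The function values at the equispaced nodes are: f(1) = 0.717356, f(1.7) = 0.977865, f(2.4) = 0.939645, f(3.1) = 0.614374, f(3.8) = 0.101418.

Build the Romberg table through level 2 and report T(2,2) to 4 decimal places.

2.1143

T(0,0) (trapezoid, 1 panel, h=2.8000): 1.146284
T(1,0) (trapezoid, 2 panels, h=1.4000): 1.888645
T(2,0) (trapezoid, 4 panels, h=0.7000): 2.058890
T(1,1) = 1.888645 + (1.888645 − 1.146284)/3 = 2.136099
T(2,1) = 2.058890 + (2.058890 − 1.888645)/3 = 2.115638
T(2,2) = 2.115638 + (2.115638 − 2.136099)/15 = 2.114274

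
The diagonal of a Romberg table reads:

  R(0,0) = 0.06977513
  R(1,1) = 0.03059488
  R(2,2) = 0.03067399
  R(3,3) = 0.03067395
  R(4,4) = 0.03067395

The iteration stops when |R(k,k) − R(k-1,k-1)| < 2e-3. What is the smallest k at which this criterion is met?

|R(1,1) − R(0,0)| = 0.03918025 ≥ 2e-3
|R(2,2) − R(1,1)| = 0.00007911 < 2e-3

k = 2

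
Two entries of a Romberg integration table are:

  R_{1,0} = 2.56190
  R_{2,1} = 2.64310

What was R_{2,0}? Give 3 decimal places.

2.623

From R_{2,1} = (4·R_{2,0} − R_{1,0})/3, solve for R_{2,0}:
4·R_{2,0} = 3·2.64310 + 2.56190 = 10.49120
R_{2,0} = 2.62280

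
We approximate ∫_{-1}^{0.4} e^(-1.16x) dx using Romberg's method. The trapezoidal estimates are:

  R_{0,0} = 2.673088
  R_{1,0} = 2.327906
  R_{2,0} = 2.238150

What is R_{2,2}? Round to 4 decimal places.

2.2079

R_{1,1} = (4·2.327906 − 2.673088) / 3 = 2.212845
R_{2,1} = (4·2.238150 − 2.327906) / 3 = 2.208231
R_{2,2} = (16·2.208231 − 2.212845) / 15 = 2.207923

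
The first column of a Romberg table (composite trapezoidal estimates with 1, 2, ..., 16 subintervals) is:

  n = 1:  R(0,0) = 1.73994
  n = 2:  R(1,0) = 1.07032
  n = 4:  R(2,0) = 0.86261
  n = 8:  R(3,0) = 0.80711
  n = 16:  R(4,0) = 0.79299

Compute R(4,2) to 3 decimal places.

0.788

Richardson extrapolation on the trapezoidal column (denominator 4−1=3):
R(3,1) = 0.80711 + (0.80711 − 0.86261)/3 = 0.78861
R(4,1) = 0.79299 + (0.79299 − 0.80711)/3 = 0.78828
R(4,2) = (16·0.78828 − 0.78861) / 15 = 0.78826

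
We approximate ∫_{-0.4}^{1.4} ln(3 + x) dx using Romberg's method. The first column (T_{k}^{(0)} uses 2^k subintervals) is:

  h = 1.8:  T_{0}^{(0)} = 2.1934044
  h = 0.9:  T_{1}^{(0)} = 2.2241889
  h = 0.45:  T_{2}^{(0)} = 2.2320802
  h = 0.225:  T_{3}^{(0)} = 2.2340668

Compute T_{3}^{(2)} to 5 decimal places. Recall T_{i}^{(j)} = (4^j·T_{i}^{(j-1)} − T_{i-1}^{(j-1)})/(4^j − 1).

2.23473

T_{2}^{(1)} = 2.2320802 + (2.2320802 − 2.2241889)/3 = 2.2347106
T_{3}^{(1)} = 2.2340668 + (2.2340668 − 2.2320802)/3 = 2.2347290
T_{3}^{(2)} = 2.2347290 + (2.2347290 − 2.2347106)/15 = 2.2347302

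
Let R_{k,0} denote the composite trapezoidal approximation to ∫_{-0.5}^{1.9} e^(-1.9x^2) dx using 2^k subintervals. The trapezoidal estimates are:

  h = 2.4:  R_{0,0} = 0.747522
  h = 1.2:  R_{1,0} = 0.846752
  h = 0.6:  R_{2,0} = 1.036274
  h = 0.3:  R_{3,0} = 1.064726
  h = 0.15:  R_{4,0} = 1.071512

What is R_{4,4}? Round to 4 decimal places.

1.0738

Richardson extrapolation on the trapezoidal column (denominator 4−1=3):
R_{1,1} = 0.846752 + (0.846752 − 0.747522)/3 = 0.879829
R_{2,1} = 1.036274 + (1.036274 − 0.846752)/3 = 1.099448
R_{3,1} = (4·1.064726 − 1.036274) / 3 = 1.074210
R_{4,1} = (4·1.071512 − 1.064726) / 3 = 1.073774
R_{2,2} = 1.099448 + (1.099448 − 0.879829)/15 = 1.114089
R_{3,2} = (16·1.074210 − 1.099448) / 15 = 1.072527
R_{4,2} = (16·1.073774 − 1.074210) / 15 = 1.073745
R_{3,3} = 1.072527 + (1.072527 − 1.114089)/63 = 1.071867
R_{4,3} = 1.073745 + (1.073745 − 1.072527)/63 = 1.073764
R_{4,4} = (256·1.073764 − 1.071867) / 255 = 1.073771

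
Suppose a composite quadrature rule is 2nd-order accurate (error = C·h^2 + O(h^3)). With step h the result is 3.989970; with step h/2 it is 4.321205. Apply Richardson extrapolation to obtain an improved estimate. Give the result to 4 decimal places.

4.4316

The leading error scales as h^2; refining by a factor of 2 reduces it by 2^2 = 4.
Extrapolated value = (4·A(h/2) − A(h)) / (4 − 1)
= (4·4.321205 − 3.989970) / 3
= 13.294850 / 3 = 4.431617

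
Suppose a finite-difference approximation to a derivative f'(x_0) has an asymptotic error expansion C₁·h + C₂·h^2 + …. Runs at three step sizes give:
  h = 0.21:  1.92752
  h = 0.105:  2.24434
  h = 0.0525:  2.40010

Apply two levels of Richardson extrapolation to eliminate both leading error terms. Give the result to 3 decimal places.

First eliminate the h term (factor 2^1 = 2):
  B₁ = (2·2.24434 − 1.92752)/1 = 2.56116
  B₂ = (2·2.40010 − 2.24434)/1 = 2.55586
Then eliminate the h^2 term (factor 2^2 = 4):
  (4·2.55586 − 2.56116)/3 = 2.55409

2.554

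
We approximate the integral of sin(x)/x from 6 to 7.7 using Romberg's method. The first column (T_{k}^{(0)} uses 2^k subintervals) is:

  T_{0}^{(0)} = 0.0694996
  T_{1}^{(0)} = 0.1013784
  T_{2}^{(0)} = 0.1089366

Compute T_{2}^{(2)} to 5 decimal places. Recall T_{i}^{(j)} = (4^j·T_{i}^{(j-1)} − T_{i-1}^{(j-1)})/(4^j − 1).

T_{1}^{(1)} = 0.1013784 + (0.1013784 − 0.0694996)/3 = 0.1120047
T_{2}^{(1)} = (4·0.1089366 − 0.1013784) / 3 = 0.1114560
T_{2}^{(2)} = 0.1114560 + (0.1114560 − 0.1120047)/15 = 0.1114194

0.11142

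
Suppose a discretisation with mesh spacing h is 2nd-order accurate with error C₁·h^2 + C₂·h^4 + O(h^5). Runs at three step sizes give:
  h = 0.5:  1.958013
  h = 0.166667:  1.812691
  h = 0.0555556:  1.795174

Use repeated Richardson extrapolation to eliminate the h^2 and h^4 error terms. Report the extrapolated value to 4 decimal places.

1.7930

First eliminate the h^2 term (factor 3^2 = 9):
  B₁ = (9·1.812691 − 1.958013)/8 = 1.794526
  B₂ = (9·1.795174 − 1.812691)/8 = 1.792984
Then eliminate the h^4 term (factor 3^4 = 81):
  (81·1.792984 − 1.794526)/80 = 1.792965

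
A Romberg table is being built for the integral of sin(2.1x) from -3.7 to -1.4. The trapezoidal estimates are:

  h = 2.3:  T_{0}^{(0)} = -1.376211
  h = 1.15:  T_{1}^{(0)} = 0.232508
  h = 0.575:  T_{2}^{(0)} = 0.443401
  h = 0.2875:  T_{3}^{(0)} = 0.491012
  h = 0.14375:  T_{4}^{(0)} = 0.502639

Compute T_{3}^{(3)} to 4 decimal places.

0.5066

Richardson extrapolation on the trapezoidal column (denominator 4−1=3):
T_{1}^{(1)} = (4·0.232508 − (-1.376211)) / 3 = 0.768748
T_{2}^{(1)} = (4·0.443401 − 0.232508) / 3 = 0.513699
T_{3}^{(1)} = (4·0.491012 − 0.443401) / 3 = 0.506882
T_{2}^{(2)} = (16·0.513699 − 0.768748) / 15 = 0.496696
T_{3}^{(2)} = 0.506882 + (0.506882 − 0.513699)/15 = 0.506428
T_{3}^{(3)} = (64·0.506428 − 0.496696) / 63 = 0.506582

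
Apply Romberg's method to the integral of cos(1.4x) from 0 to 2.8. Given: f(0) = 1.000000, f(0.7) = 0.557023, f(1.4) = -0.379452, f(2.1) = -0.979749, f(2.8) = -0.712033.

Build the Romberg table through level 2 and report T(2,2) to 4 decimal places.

T(0,0) (trapezoid, 1 panel, h=2.8000): 0.403154
T(1,0) (trapezoid, 2 panels, h=1.4000): -0.329656
T(2,0) (trapezoid, 4 panels, h=0.7000): -0.460736
T(1,1) = -0.329656 + (-0.329656 − 0.403154)/3 = -0.573926
T(2,1) = -0.460736 + (-0.460736 − (-0.329656))/3 = -0.504429
T(2,2) = -0.504429 + (-0.504429 − (-0.573926))/15 = -0.499796

-0.4998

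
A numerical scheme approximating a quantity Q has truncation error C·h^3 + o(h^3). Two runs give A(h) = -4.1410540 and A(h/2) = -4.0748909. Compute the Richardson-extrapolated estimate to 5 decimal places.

Extrapolated value = (8·A(h/2) − A(h)) / (8 − 1)
= (8·(-4.0748909) − (-4.1410540)) / 7
= -28.4580732 / 7 = -4.0654390

-4.06544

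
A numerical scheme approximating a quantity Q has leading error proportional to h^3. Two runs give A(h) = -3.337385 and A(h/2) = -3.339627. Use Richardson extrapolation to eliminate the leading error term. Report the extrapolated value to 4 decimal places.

-3.3399

The leading error scales as h^3; refining by a factor of 2 reduces it by 2^3 = 8.
Extrapolated value = (8·A(h/2) − A(h)) / (8 − 1)
= (8·(-3.339627) − (-3.337385)) / 7
= -23.379631 / 7 = -3.339947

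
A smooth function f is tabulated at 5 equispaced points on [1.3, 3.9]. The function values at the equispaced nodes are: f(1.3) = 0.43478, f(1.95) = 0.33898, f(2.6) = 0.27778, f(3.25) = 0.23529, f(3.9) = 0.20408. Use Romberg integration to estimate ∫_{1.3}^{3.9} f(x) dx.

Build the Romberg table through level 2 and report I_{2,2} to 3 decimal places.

I_{0,0} (trapezoid, 1 panel, h=2.6000): 0.83052
I_{1,0} (trapezoid, 2 panels, h=1.3000): 0.77637
I_{2,0} (trapezoid, 4 panels, h=0.6500): 0.76146
I_{1,1} = 0.77637 + (0.77637 − 0.83052)/3 = 0.75832
I_{2,1} = 0.76146 + (0.76146 − 0.77637)/3 = 0.75649
I_{2,2} = 0.75649 + (0.75649 − 0.75832)/15 = 0.75637

0.756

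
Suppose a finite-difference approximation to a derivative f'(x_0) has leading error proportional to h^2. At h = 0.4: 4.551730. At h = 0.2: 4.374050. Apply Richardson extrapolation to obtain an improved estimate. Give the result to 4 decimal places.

The leading error scales as h^2; refining by a factor of 2 reduces it by 2^2 = 4.
Extrapolated value = (4·A(h/2) − A(h)) / (4 − 1)
= (4·4.374050 − 4.551730) / 3
= 12.944470 / 3 = 4.314823

4.3148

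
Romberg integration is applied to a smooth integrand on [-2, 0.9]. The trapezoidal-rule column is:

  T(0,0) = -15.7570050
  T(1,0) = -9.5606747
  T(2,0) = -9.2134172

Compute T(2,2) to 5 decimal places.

-9.20449

Richardson extrapolation on the trapezoidal column (denominator 4−1=3):
T(1,1) = -9.5606747 + (-9.5606747 − (-15.7570050))/3 = -7.4952313
T(2,1) = -9.2134172 + (-9.2134172 − (-9.5606747))/3 = -9.0976647
T(2,2) = (16·(-9.0976647) − (-7.4952313)) / 15 = -9.2044936
(Column j=1 coincides with Simpson's rule on the same nodes.)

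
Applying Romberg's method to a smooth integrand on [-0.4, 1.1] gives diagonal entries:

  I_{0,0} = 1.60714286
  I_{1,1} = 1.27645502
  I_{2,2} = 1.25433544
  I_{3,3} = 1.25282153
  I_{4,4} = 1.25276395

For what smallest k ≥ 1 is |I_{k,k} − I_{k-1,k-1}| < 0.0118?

k = 3

|I_{1,1} − I_{0,0}| = 0.33068784 ≥ 0.0118
|I_{2,2} − I_{1,1}| = 0.02211958 ≥ 0.0118
|I_{3,3} − I_{2,2}| = 0.00151391 < 0.0118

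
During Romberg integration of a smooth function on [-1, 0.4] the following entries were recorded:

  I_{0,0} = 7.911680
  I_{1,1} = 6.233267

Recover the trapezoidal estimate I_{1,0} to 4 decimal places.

6.6529

From I_{1,1} = (4·I_{1,0} − I_{0,0})/3, solve for I_{1,0}:
4·I_{1,0} = 3·6.233267 + 7.911680 = 26.611481
I_{1,0} = 6.652870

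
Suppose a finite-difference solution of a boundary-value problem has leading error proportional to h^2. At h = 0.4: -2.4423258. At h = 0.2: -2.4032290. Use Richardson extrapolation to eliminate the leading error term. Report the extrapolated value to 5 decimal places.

The leading error scales as h^2; refining by a factor of 2 reduces it by 2^2 = 4.
Extrapolated value = (4·A(h/2) − A(h)) / (4 − 1)
= (4·(-2.4032290) − (-2.4423258)) / 3
= -7.1705902 / 3 = -2.3901967

-2.39020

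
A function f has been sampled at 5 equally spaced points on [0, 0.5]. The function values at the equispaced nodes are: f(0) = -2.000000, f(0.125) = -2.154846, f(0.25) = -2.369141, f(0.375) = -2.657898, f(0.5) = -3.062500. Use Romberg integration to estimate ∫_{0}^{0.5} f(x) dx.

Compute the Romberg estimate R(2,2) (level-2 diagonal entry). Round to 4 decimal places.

-1.2104

R(0,0) (trapezoid, 1 panel, h=0.5000): -1.265625
R(1,0) (trapezoid, 2 panels, h=0.2500): -1.225098
R(2,0) (trapezoid, 4 panels, h=0.1250): -1.214142
R(1,1) = -1.225098 + (-1.225098 − (-1.265625))/3 = -1.211589
R(2,1) = -1.214142 + (-1.214142 − (-1.225098))/3 = -1.210490
R(2,2) = -1.210490 + (-1.210490 − (-1.211589))/15 = -1.210417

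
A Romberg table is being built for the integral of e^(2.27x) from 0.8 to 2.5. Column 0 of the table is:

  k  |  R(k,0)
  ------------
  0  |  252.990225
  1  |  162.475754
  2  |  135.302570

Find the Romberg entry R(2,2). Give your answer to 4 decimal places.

R(1,1) = 162.475754 + (162.475754 − 252.990225)/3 = 132.304264
R(2,1) = 135.302570 + (135.302570 − 162.475754)/3 = 126.244842
R(2,2) = 126.244842 + (126.244842 − 132.304264)/15 = 125.840881

125.8409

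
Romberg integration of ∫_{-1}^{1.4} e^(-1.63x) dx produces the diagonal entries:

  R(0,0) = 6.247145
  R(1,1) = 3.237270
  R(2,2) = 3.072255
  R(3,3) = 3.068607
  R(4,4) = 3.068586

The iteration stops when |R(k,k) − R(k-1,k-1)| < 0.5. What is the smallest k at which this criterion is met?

k = 2

|R(1,1) − R(0,0)| = 3.009875 ≥ 0.5
|R(2,2) − R(1,1)| = 0.165015 < 0.5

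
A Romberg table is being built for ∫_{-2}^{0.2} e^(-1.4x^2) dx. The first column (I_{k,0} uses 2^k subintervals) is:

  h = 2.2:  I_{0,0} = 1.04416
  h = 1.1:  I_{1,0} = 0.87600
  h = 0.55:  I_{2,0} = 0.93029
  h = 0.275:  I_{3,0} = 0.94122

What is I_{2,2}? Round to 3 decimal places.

I_{1,1} = 0.87600 + (0.87600 − 1.04416)/3 = 0.81995
I_{2,1} = 0.93029 + (0.93029 − 0.87600)/3 = 0.94839
I_{2,2} = (16·0.94839 − 0.81995) / 15 = 0.95695

0.957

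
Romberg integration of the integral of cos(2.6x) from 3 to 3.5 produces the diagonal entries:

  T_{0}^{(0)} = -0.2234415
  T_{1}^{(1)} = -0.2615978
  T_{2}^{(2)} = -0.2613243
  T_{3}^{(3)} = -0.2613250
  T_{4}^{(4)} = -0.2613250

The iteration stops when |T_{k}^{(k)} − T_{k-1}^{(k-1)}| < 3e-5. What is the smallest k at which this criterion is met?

|T_{1}^{(1)} − T_{0}^{(0)}| = 0.0381563 ≥ 3e-5
|T_{2}^{(2)} − T_{1}^{(1)}| = 0.0002735 ≥ 3e-5
|T_{3}^{(3)} − T_{2}^{(2)}| = 0.0000007 < 3e-5

k = 3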